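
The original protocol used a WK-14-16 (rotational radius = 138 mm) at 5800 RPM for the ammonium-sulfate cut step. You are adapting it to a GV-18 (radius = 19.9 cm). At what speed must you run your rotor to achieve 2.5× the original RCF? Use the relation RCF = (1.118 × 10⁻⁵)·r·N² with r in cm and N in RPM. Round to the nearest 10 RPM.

Original rotor: r = 138 mm = 13.8 cm
RCF_original = 1.118 × 10⁻⁵ × 13.8 × (5800)² = 1.118 × 10⁻⁵ × 13.8 × 33,640,000 ≈ 5,190.1 × g
Target RCF = 2.5 × 5,190.1 ≈ 12,975.2 × g
12,975.2 = 1.118 × 10⁻⁵ × 19.9 × N²
N² = 12,975.2 / (22.2482 × 10⁻⁵) = 58,320,224
N ≈ √58,320,224 ≈ 7,636.8

7640 RPM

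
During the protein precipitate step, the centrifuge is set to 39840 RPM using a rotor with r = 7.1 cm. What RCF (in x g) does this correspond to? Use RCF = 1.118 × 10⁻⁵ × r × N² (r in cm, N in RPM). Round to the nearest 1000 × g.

RCF = 1.118 × 10⁻⁵ × 7.1 × (39840)² = 1.118 × 10⁻⁵ × 7.1 × 1,587,225,600 ≈ 125,990.8 × g

RCF ≈ 126000 x g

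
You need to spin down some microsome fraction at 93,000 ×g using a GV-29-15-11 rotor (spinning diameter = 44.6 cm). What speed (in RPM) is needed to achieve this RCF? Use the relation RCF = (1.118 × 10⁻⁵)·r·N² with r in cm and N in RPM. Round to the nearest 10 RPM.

19310 RPM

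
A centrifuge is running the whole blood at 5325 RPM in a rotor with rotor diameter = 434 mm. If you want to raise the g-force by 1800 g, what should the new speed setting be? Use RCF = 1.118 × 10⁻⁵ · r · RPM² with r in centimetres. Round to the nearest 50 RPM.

r = 434 mm / 2 = 217 mm = 21.7 cm
Current RCF = 1.118 × 10⁻⁵ × 21.7 × (5325)² = 1.118 × 10⁻⁵ × 21.7 × 28,355,625 ≈ 6,879.2 × g
Target RCF = 6,879.2 + 1,800 = 8,679.2 × g
N² = 8,679.2 / (24.2606 × 10⁻⁵) = 35,774,878
N ≈ √35,774,878 ≈ 5,981.2

≈ 6000 RPM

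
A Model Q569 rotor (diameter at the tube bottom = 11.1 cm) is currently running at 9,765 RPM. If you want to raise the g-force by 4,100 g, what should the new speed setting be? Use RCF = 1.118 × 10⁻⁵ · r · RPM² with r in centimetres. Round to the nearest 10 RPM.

r = 11.1 / 2 = 5.55 cm
Current RCF = 1.118 × 10⁻⁵ × 5.55 × (9765)² = 1.118 × 10⁻⁵ × 5.55 × 95,355,225 ≈ 5,916.7 × g
Target RCF = 5,916.7 + 4,100 = 10,016.7 × g
N² = 10,016.7 / (6.2049 × 10⁻⁵) = 161,432,094
N ≈ √161,432,094 ≈ 12,705.6

12710 RPM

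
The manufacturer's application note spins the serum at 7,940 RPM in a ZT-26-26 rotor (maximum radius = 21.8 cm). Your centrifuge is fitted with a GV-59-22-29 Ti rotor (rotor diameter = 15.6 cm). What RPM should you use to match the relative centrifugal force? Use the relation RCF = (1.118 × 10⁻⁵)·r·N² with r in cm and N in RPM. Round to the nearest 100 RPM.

13300 RPM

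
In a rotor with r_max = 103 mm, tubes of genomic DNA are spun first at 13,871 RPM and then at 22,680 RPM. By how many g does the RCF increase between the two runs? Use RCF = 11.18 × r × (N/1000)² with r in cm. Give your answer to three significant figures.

r = 103 mm = 10.3 cm
RCF₁ = 11.18 × 10.3 × (13.871)² = 11.18 × 10.3 × 192.404641 ≈ 22,156.2 × g
RCF₂ = 11.18 × 10.3 × (22.68)² = 11.18 × 10.3 × 514.3824 ≈ 59,233.2 × g
Increase = 59,233.2 − 22,156.2 = 37,077

≈ 37100 g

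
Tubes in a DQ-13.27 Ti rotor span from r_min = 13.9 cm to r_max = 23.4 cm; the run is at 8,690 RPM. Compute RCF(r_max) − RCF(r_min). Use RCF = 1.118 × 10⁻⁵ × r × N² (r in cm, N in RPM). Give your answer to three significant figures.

8020 ×g

ΔRCF = 1.118 × 10⁻⁵ × (r_max − r_min) × N² = 1.118 × 10⁻⁵ × 9.5 × 75,516,100 ≈ 8,020.6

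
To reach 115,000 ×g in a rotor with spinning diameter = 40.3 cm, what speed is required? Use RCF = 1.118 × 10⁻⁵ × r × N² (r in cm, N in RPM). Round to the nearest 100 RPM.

r = 40.3 / 2 = 20.15 cm
RCF = 1.118 × 10⁻⁵ × r × N²
115,000 = 1.118 × 10⁻⁵ × 20.15 × N²
N² = 115,000 / (22.5277 × 10⁻⁵) = 510,482,650
N ≈ √510,482,650 ≈ 22,593.9

≈ 22600 RPM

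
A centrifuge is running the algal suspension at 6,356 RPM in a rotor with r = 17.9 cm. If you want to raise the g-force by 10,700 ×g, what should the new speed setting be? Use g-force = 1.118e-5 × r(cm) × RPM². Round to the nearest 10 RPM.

Current RCF = 1.118 × 10⁻⁵ × 17.9 × (6356)² = 1.118 × 10⁻⁵ × 17.9 × 40,398,736 ≈ 8,084.7 × g
Target RCF = 8,084.7 + 10,700 = 18,784.7 × g
N² = 18,784.7 / (20.0122 × 10⁻⁵) = 93,866,242
N ≈ √93,866,242 ≈ 9,688.5

9690 RPM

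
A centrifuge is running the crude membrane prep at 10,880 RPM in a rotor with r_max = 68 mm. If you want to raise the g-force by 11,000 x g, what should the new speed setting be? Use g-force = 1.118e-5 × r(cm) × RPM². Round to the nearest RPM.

r = 68 mm = 6.8 cm
Current RCF = 1.118 × 10⁻⁵ × 6.8 × (10880)² = 1.118 × 10⁻⁵ × 6.8 × 118,374,400 ≈ 8,999.3 × g
Target RCF = 8,999.3 + 11,000 = 19,999.3 × g
N² = 19,999.3 / (7.6024 × 10⁻⁵) = 263,065,611
N ≈ √263,065,611 ≈ 16,219.3

≈ 16219 RPM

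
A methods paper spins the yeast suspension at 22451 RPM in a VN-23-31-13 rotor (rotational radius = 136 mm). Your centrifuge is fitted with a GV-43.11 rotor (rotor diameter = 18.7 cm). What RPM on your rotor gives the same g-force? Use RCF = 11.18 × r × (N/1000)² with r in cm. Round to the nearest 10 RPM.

Original rotor: r = 136 mm = 13.6 cm
RCF = 11.18 × r × (N/1000)²
RCF_original = 11.18 × 13.6 × (22.451)² = 11.18 × 13.6 × 504.047401 ≈ 76,639.4 × g
Your rotor: r = 18.7 / 2 = 9.35 cm
76,639.4 = 11.18 × 9.35 × (N/1000)²
(N/1000)² = 76,639.4 / 104.533 = 733.1599
N = 1000 × √733.1599 ≈ 27,076.9

27080 RPM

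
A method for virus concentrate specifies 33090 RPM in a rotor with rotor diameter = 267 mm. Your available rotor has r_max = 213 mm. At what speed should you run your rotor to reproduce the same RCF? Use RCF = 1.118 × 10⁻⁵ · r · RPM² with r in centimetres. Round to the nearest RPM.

≈ 26197 RPM

Original rotor: r = 267 mm / 2 = 133.5 mm = 13.35 cm
RCF_original = 1.118 × 10⁻⁵ × 13.35 × (33090)² = 1.118 × 10⁻⁵ × 13.35 × 1,094,948,100 ≈ 163,424.3 × g
Your rotor: r = 213 mm = 21.3 cm
163,424.3 = 1.118 × 10⁻⁵ × 21.3 × N²
N² = 163,424.3 / (23.8134 × 10⁻⁵) = 686,270,335
N ≈ √686,270,335 ≈ 26,196.8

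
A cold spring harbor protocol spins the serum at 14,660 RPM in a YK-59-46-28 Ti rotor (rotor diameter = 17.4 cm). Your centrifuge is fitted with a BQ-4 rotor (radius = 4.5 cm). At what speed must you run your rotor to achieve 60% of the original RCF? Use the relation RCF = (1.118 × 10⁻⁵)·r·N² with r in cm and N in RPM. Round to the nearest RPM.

15789 RPM

Original rotor: r = 17.4 / 2 = 8.7 cm
RCF_original = 1.118 × 10⁻⁵ × 8.7 × (14660)² = 1.118 × 10⁻⁵ × 8.7 × 214,915,600 ≈ 20,904 × g
Target RCF = 0.6 × 20,904 ≈ 12,542.4 × g
12,542.4 = 1.118 × 10⁻⁵ × 4.5 × N²
N² = 12,542.4 / (5.031 × 10⁻⁵) = 249,302,326
N ≈ √249,302,326 ≈ 15,789.3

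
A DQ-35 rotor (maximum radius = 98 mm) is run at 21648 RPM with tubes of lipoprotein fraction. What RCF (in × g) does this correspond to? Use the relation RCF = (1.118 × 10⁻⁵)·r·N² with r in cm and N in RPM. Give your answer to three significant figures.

r = 98 mm = 9.8 cm
RCF = 1.118 × 10⁻⁵ × 9.8 × (21648)² = 1.118 × 10⁻⁵ × 9.8 × 468,635,904 ≈ 51,345.6 × g

RCF ≈ 51300 × g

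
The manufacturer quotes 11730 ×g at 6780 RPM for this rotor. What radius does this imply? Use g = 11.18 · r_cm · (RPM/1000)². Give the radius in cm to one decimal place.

22.8 cm

11730 = 11.18 × r × (6.78)²
r = 11730 / (11.18 × 45.9684) = 11730 / 513.9267 ≈ 22.824 cm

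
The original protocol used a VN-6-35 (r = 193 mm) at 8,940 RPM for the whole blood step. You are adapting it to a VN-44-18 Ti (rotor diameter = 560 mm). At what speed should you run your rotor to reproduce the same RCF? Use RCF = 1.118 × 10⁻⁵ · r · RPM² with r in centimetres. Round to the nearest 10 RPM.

7420 RPM

Original rotor: r = 193 mm = 19.3 cm
RCF_original = 1.118 × 10⁻⁵ × 19.3 × (8940)² = 1.118 × 10⁻⁵ × 19.3 × 79,923,600 ≈ 17,245.4 × g
Your rotor: r = 560 mm / 2 = 280 mm = 28 cm
17,245.4 = 1.118 × 10⁻⁵ × 28 × N²
N² = 17,245.4 / (31.304 × 10⁻⁵) = 55,090,084
N ≈ √55,090,084 ≈ 7,422.3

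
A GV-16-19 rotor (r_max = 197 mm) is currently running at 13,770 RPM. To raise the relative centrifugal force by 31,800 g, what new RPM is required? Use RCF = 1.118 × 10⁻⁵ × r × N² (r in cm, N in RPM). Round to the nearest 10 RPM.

≈ 18280 RPM

r = 197 mm = 19.7 cm
Current RCF = 1.118 × 10⁻⁵ × 19.7 × (13770)² = 1.118 × 10⁻⁵ × 19.7 × 189,612,900 ≈ 41,761.5 × g
Target RCF = 41,761.5 + 31,800 = 73,561.5 × g
N² = 73,561.5 / (22.0246 × 10⁻⁵) = 333,996,985
N ≈ √333,996,985 ≈ 18,275.6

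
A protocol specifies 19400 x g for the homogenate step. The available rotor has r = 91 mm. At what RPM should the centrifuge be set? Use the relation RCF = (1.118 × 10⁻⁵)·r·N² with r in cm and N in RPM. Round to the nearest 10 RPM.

r = 91 mm = 9.1 cm
RCF = 1.118 × 10⁻⁵ × r × N²
19,400 = 1.118 × 10⁻⁵ × 9.1 × N²
N² = 19,400 / (10.1738 × 10⁻⁵) = 190,685,879
N ≈ √190,685,879 ≈ 13,808.9

≈ 13810 RPM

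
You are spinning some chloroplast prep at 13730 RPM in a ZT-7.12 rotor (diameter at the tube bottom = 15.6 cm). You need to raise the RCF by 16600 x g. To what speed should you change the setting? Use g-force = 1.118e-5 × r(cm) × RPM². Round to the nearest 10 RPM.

r = 15.6 / 2 = 7.8 cm
Current RCF = 1.118 × 10⁻⁵ × 7.8 × (13730)² = 1.118 × 10⁻⁵ × 7.8 × 188,512,900 ≈ 16,439.1 × g
Target RCF = 16,439.1 + 16,600 = 33,039.1 × g
N² = 33,039.1 / (8.7204 × 10⁻⁵) = 378,871,382
N ≈ √378,871,382 ≈ 19,464.6

N₂ ≈ 19460 RPM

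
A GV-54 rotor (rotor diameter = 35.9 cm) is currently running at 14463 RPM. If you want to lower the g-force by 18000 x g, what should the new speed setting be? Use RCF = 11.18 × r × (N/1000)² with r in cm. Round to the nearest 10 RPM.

r = 35.9 / 2 = 17.95 cm
Current RCF = 11.18 × 17.95 × (14.463)² = 11.18 × 17.95 × 209.178369 ≈ 41,978.1 × g
Target RCF = 41,978.1 − 18,000 = 23,978.1 × g
(N/1000)² = 23,978.1 / 200.681 = 119.4837
N = 1000 × √119.4837 ≈ 10,930.9

N₂ ≈ 10930 RPM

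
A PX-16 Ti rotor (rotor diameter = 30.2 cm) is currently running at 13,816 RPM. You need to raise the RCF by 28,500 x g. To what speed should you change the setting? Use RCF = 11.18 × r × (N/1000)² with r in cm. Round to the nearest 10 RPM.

18970 RPM

r = 30.2 / 2 = 15.1 cm
Current RCF = 11.18 × 15.1 × (13.816)² = 11.18 × 15.1 × 190.881856 ≈ 32,224.3 × g
Target RCF = 32,224.3 + 28,500 = 60,724.3 × g
(N/1000)² = 60,724.3 / 168.818 = 359.7028
N = 1000 × √359.7028 ≈ 18,965.8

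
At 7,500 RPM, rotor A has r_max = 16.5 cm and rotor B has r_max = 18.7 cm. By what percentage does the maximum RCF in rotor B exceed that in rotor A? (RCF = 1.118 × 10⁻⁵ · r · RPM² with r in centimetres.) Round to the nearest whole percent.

At equal RPM, RCF scales linearly with r: ratio = 18.7 / 16.5 = 1.1333.
So rotor B delivers 13.3% more g-force.

13%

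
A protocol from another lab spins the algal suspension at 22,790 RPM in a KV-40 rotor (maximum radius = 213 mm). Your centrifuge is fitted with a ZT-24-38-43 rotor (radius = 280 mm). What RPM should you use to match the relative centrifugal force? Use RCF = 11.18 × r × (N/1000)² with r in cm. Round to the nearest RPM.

Original rotor: r = 213 mm = 21.3 cm
RCF_original = 11.18 × 21.3 × (22.79)² = 11.18 × 21.3 × 519.3841 ≈ 123,683 × g
Your rotor: r = 280 mm = 28.0 cm
123,683 = 11.18 × 28 × (N/1000)²
(N/1000)² = 123,683 / 313.04 = 395.1029
N = 1000 × √395.1029 ≈ 19,877.2

≈ 19877 RPM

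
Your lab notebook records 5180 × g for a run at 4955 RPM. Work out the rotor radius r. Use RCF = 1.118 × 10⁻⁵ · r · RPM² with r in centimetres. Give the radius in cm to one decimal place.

5180 = 1.118 × 10⁻⁵ × r × (4955)²
r = 5180 / (1.118 × 10⁻⁵ × 24,552,025) = 5180 / 274.4916 ≈ 18.871 cm

18.9 cm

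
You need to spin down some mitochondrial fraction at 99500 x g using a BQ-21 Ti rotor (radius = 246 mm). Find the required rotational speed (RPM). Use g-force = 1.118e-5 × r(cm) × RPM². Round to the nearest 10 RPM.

r = 246 mm = 24.6 cm
99,500 = 1.118 × 10⁻⁵ × 24.6 × N²
N² = 99,500 / (27.5028 × 10⁻⁵) = 361,781,346
N ≈ √361,781,346 ≈ 19,020.6

N ≈ 19020 RPM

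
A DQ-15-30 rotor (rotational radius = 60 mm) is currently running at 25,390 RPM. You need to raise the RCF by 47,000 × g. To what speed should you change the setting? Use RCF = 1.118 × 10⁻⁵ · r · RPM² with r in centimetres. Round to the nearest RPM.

36678 RPM

r = 60 mm = 6.0 cm
Current RCF = 1.118 × 10⁻⁵ × 6 × (25390)² = 1.118 × 10⁻⁵ × 6 × 644,652,100 ≈ 43,243.3 × g
Target RCF = 43,243.3 + 47,000 = 90,243.3 × g
N² = 90,243.3 / (6.708 × 10⁻⁵) = 1,345,308,587
N ≈ √1,345,308,587 ≈ 36,678.4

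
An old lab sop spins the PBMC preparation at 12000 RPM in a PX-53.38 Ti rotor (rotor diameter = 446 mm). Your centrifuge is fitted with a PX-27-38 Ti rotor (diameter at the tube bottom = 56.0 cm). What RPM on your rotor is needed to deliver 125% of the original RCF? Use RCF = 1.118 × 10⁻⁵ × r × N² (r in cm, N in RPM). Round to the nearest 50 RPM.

Original rotor: r = 446 mm / 2 = 223 mm = 22.3 cm
RCF_original = 1.118 × 10⁻⁵ × 22.3 × (12000)² = 1.118 × 10⁻⁵ × 22.3 × 144,000,000 ≈ 35,901.2 × g
Target RCF = 1.25 × 35,901.2 ≈ 44,876.5 × g
Your rotor: r = 56.0 / 2 = 28 cm
44,876.5 = 1.118 × 10⁻⁵ × 28 × N²
N² = 44,876.5 / (31.304 × 10⁻⁵) = 143,357,079
N ≈ √143,357,079 ≈ 11,973.2

≈ 11950 RPM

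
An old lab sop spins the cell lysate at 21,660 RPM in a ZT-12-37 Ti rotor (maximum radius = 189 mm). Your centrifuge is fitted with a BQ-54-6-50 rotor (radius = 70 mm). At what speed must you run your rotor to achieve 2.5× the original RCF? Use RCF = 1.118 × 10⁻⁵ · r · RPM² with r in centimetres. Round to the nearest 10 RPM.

Original rotor: r = 189 mm = 18.9 cm
RCF_original = 1.118 × 10⁻⁵ × 18.9 × (21660)² = 1.118 × 10⁻⁵ × 18.9 × 469,155,600 ≈ 99,133.5 × g
Target RCF = 2.5 × 99,133.5 ≈ 247,833.8 × g
Your rotor: r = 70 mm = 7.0 cm
247,833.8 = 1.118 × 10⁻⁵ × 7 × N²
N² = 247,833.8 / (7.826 × 10⁻⁵) = 3,166,800,409
N ≈ √3,166,800,409 ≈ 56,274.3

56270 RPM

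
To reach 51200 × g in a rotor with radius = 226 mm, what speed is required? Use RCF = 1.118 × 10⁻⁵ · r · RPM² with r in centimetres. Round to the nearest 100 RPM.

14200 RPM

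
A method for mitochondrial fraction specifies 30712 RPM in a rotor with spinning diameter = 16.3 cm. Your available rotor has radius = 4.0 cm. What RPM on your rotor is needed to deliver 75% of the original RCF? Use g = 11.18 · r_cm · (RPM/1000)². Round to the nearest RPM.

Original rotor: r = 16.3 / 2 = 8.15 cm
RCF_original = 11.18 × 8.15 × (30.712)² = 11.18 × 8.15 × 943.226944 ≈ 85,944 × g
Target RCF = 0.75 × 85,944 ≈ 64,458 × g
64,458 = 11.18 × 4 × (N/1000)²
(N/1000)² = 64,458 / 44.72 = 1441.369
N = 1000 × √1441.369 ≈ 37,965.4

≈ 37965 RPM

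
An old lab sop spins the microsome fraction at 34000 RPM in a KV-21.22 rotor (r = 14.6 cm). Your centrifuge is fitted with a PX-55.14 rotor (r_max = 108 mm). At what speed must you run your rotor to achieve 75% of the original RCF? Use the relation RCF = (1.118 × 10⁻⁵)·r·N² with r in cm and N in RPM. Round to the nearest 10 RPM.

34240 RPM

RCF = 1.118 × 10⁻⁵ × r × N²
RCF_original = 1.118 × 10⁻⁵ × 14.6 × (34000)² = 1.118 × 10⁻⁵ × 14.6 × 1,156,000,000 ≈ 188,691.6 × g
Target RCF = 0.75 × 188,691.6 ≈ 141,518.7 × g
Your rotor: r = 108 mm = 10.8 cm
141,518.7 = 1.118 × 10⁻⁵ × 10.8 × N²
N² = 141,518.7 / (12.0744 × 10⁻⁵) = 1,172,055,754
N ≈ √1,172,055,754 ≈ 34,235.3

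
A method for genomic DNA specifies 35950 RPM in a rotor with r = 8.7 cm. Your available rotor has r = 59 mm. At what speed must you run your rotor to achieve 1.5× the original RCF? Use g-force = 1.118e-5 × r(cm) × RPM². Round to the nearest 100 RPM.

RCF_original = 1.118 × 10⁻⁵ × 8.7 × (35950)² = 1.118 × 10⁻⁵ × 8.7 × 1,292,402,500 ≈ 125,706.8 × g
Target RCF = 1.5 × 125,706.8 ≈ 188,560.2 × g
Your rotor: r = 59 mm = 5.9 cm
188,560.2 = 1.118 × 10⁻⁵ × 5.9 × N²
N² = 188,560.2 / (6.5962 × 10⁻⁵) = 2,858,618,599
N ≈ √2,858,618,599 ≈ 53,466.1

≈ 53500 RPM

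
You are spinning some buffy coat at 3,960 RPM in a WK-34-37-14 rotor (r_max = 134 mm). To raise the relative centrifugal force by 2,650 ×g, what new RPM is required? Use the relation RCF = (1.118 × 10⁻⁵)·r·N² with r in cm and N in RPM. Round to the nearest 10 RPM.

r = 134 mm = 13.4 cm
Current RCF = 1.118 × 10⁻⁵ × 13.4 × (3960)² = 1.118 × 10⁻⁵ × 13.4 × 15,681,600 ≈ 2,349.3 × g
Target RCF = 2,349.3 + 2,650 = 4,999.3 × g
N² = 4,999.3 / (14.9812 × 10⁻⁵) = 33,370,491
N ≈ √33,370,491 ≈ 5,776.7

N₂ ≈ 5780 RPM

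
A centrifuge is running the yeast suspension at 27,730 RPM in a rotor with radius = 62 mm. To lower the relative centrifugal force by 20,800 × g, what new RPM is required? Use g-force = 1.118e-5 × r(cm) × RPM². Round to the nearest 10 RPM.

r = 62 mm = 6.2 cm
Current RCF = 1.118 × 10⁻⁵ × 6.2 × (27730)² = 1.118 × 10⁻⁵ × 6.2 × 768,952,900 ≈ 53,300.7 × g
Target RCF = 53,300.7 − 20,800 = 32,500.7 × g
N² = 32,500.7 / (6.9316 × 10⁻⁵) = 468,877,315
N ≈ √468,877,315 ≈ 21,653.6

≈ 21650 RPM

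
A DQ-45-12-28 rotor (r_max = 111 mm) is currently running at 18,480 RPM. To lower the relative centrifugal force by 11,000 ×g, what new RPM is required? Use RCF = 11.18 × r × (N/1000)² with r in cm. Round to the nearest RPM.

N₂ ≈ 15902 RPM

r = 111 mm = 11.1 cm
Current RCF = 11.18 × 11.1 × (18.48)² = 11.18 × 11.1 × 341.5104 ≈ 42,380.8 × g
Target RCF = 42,380.8 − 11,000 = 31,380.8 × g
(N/1000)² = 31,380.8 / 124.098 = 252.8711
N = 1000 × √252.8711 ≈ 15,901.9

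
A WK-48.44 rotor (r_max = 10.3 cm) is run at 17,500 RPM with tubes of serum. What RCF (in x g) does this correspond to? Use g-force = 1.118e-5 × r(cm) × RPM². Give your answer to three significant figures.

RCF ≈ 35300 x g

RCF = 1.118 × 10⁻⁵ × 10.3 × (17500)² = 1.118 × 10⁻⁵ × 10.3 × 306,250,000 ≈ 35,265.9 × g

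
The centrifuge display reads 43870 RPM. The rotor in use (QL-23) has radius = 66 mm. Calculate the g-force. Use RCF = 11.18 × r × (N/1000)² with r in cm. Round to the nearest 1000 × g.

r = 66 mm = 6.6 cm
RCF = 11.18 × r × (N/1000)²
RCF = 11.18 × 6.6 × (43.87)² = 11.18 × 6.6 × 1,924.5769 ≈ 142,010.7 × g

RCF ≈ 142000 ×g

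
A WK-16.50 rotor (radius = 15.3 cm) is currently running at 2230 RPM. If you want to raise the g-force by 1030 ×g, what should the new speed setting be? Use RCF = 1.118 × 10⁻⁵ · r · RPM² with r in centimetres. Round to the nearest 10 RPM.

≈ 3320 RPM

Current RCF = 1.118 × 10⁻⁵ × 15.3 × (2230)² = 1.118 × 10⁻⁵ × 15.3 × 4,972,900 ≈ 850.6 × g
Target RCF = 850.6 + 1,030 = 1,880.6 × g
N² = 1,880.6 / (17.1054 × 10⁻⁵) = 10,994,189
N ≈ √10,994,189 ≈ 3,315.7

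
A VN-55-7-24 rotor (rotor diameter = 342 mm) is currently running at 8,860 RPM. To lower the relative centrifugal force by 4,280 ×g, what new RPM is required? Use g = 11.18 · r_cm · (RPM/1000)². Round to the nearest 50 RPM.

r = 342 mm / 2 = 171 mm = 17.1 cm
Current RCF = 11.18 × 17.1 × (8.86)² = 11.18 × 17.1 × 78.4996 ≈ 15,007.4 × g
Target RCF = 15,007.4 − 4,280 = 10,727.4 × g
(N/1000)² = 10,727.4 / 191.178 = 56.1121
N = 1000 × √56.1121 ≈ 7,490.8

≈ 7500 RPM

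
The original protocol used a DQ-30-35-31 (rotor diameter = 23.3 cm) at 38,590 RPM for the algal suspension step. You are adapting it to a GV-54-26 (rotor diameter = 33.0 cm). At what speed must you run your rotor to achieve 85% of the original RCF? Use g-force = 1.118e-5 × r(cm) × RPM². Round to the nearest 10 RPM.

Original rotor: r = 23.3 / 2 = 11.65 cm
RCF = 1.118 × 10⁻⁵ × r × N²
RCF_original = 1.118 × 10⁻⁵ × 11.65 × (38590)² = 1.118 × 10⁻⁵ × 11.65 × 1,489,188,100 ≈ 193,962.3 × g
Target RCF = 0.85 × 193,962.3 ≈ 164,868 × g
Your rotor: r = 33.0 / 2 = 16.5 cm
164,868 = 1.118 × 10⁻⁵ × 16.5 × N²
N² = 164,868 / (18.447 × 10⁻⁵) = 893,738,819
N ≈ √893,738,819 ≈ 29,895.5

29900 RPM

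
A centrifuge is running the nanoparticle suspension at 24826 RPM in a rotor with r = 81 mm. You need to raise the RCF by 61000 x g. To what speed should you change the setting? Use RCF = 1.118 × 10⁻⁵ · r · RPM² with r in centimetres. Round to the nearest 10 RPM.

r = 81 mm = 8.1 cm
Current RCF = 1.118 × 10⁻⁵ × 8.1 × (24826)² = 1.118 × 10⁻⁵ × 8.1 × 616,330,276 ≈ 55,813.6 × g
Target RCF = 55,813.6 + 61,000 = 116,813.6 × g
N² = 116,813.6 / (9.0558 × 10⁻⁵) = 1,289,931,315
N ≈ √1,289,931,315 ≈ 35,915.6

N₂ ≈ 35920 RPM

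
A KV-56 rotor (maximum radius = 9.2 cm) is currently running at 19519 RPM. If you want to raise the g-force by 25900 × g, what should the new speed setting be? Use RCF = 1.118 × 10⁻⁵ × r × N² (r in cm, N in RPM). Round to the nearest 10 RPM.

Current RCF = 1.118 × 10⁻⁵ × 9.2 × (19519)² = 1.118 × 10⁻⁵ × 9.2 × 380,991,361 ≈ 39,187.2 × g
Target RCF = 39,187.2 + 25,900 = 65,087.2 × g
N² = 65,087.2 / (10.2856 × 10⁻⁵) = 632,799,253
N ≈ √632,799,253 ≈ 25,155.5

25160 RPM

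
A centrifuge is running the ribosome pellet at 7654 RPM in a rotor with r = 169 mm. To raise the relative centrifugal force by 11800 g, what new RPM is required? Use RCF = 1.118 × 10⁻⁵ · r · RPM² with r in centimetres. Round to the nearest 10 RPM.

N₂ ≈ 11000 RPM

r = 169 mm = 16.9 cm
Current RCF = 1.118 × 10⁻⁵ × 16.9 × (7654)² = 1.118 × 10⁻⁵ × 16.9 × 58,583,716 ≈ 11,068.9 × g
Target RCF = 11,068.9 + 11,800 = 22,868.9 × g
N² = 22,868.9 / (18.8942 × 10⁻⁵) = 121,036,614
N ≈ √121,036,614 ≈ 11,001.7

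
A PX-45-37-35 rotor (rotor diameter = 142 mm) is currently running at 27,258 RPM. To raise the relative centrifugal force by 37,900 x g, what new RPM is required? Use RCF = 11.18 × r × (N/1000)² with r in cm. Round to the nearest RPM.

≈ 34935 RPM

r = 142 mm / 2 = 71 mm = 7.1 cm
Current RCF = 11.18 × 7.1 × (27.258)² = 11.18 × 7.1 × 742.998564 ≈ 58,977.7 × g
Target RCF = 58,977.7 + 37,900 = 96,877.7 × g
(N/1000)² = 96,877.7 / 79.378 = 1220.46
N = 1000 × √1220.46 ≈ 34,935.1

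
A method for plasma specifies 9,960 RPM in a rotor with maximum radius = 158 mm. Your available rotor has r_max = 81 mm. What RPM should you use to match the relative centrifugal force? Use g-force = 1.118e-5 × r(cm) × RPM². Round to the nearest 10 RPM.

Original rotor: r = 158 mm = 15.8 cm
RCF_original = 1.118 × 10⁻⁵ × 15.8 × (9960)² = 1.118 × 10⁻⁵ × 15.8 × 99,201,600 ≈ 17,523.4 × g
Your rotor: r = 81 mm = 8.1 cm
17,523.4 = 1.118 × 10⁻⁵ × 8.1 × N²
N² = 17,523.4 / (9.0558 × 10⁻⁵) = 193,504,715
N ≈ √193,504,715 ≈ 13,910.6

≈ 13910 RPM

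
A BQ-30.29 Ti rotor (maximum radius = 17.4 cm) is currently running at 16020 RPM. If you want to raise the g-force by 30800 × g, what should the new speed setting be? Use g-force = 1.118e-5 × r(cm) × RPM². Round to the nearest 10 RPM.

20370 RPM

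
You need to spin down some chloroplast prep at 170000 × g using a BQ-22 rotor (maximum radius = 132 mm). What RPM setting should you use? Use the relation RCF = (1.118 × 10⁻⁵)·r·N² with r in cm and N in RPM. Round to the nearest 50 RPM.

r = 132 mm = 13.2 cm
170,000 = 1.118 × 10⁻⁵ × 13.2 × N²
N² = 170,000 / (14.7576 × 10⁻⁵) = 1,151,948,826
N ≈ √1,151,948,826 ≈ 33,940.4

≈ 33950 RPM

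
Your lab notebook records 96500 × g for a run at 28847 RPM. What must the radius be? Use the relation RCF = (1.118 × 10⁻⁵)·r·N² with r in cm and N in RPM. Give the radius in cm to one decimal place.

10.4 cm

RCF = 1.118 × 10⁻⁵ × r × N²
96500 = 1.118 × 10⁻⁵ × r × (28847)²
r = 96500 / (1.118 × 10⁻⁵ × 832,149,409) = 96500 / 9303.43 ≈ 10.373 cm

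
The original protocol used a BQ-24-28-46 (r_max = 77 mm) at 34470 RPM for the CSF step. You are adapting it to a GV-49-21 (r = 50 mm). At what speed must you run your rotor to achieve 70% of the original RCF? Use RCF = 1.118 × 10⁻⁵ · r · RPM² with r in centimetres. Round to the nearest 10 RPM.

Original rotor: r = 77 mm = 7.7 cm
RCF_original = 1.118 × 10⁻⁵ × 7.7 × (34470)² = 1.118 × 10⁻⁵ × 7.7 × 1,188,180,900 ≈ 102,285.7 × g
Target RCF = 0.7 × 102,285.7 ≈ 71,600 × g
Your rotor: r = 50 mm = 5.0 cm
71,600 = 1.118 × 10⁻⁵ × 5 × N²
N² = 71,600 / (5.59 × 10⁻⁵) = 1,280,858,676
N ≈ √1,280,858,676 ≈ 35,789.1

≈ 35790 RPM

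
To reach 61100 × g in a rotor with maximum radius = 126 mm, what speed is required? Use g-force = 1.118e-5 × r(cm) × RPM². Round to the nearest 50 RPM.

r = 126 mm = 12.6 cm
61,100 = 1.118 × 10⁻⁵ × 12.6 × N²
N² = 61,100 / (14.0868 × 10⁻⁵) = 433,739,387
N ≈ √433,739,387 ≈ 20,826.4

≈ 20850 RPM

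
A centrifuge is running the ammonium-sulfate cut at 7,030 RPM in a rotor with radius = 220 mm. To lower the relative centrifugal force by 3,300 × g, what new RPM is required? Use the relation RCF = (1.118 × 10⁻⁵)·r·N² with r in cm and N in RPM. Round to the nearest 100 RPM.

≈ 6000 RPM

r = 220 mm = 22.0 cm
Current RCF = 1.118 × 10⁻⁵ × 22 × (7030)² = 1.118 × 10⁻⁵ × 22 × 49,420,900 ≈ 12,155.6 × g
Target RCF = 12,155.6 − 3,300 = 8,855.6 × g
N² = 8,855.6 / (24.596 × 10⁻⁵) = 36,004,228
N ≈ √36,004,228 ≈ 6,000.4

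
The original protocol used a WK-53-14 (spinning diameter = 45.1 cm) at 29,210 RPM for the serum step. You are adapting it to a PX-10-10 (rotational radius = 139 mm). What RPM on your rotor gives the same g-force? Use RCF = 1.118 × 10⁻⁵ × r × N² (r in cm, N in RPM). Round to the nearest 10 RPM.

37200 RPM

Original rotor: r = 45.1 / 2 = 22.55 cm
RCF = 1.118 × 10⁻⁵ × r × N²
RCF_original = 1.118 × 10⁻⁵ × 22.55 × (29210)² = 1.118 × 10⁻⁵ × 22.55 × 853,224,100 ≈ 215,105.5 × g
Your rotor: r = 139 mm = 13.9 cm
215,105.5 = 1.118 × 10⁻⁵ × 13.9 × N²
N² = 215,105.5 / (15.5402 × 10⁻⁵) = 1,384,187,462
N ≈ √1,384,187,462 ≈ 37,204.7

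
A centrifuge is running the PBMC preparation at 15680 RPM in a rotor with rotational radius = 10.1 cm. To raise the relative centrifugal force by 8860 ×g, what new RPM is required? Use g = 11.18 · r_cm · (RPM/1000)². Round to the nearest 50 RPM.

N₂ ≈ 18000 RPM

Current RCF = 11.18 × 10.1 × (15.68)² = 11.18 × 10.1 × 245.8624 ≈ 27,762.3 × g
Target RCF = 27,762.3 + 8,860 = 36,622.3 × g
(N/1000)² = 36,622.3 / 112.918 = 324.3265
N = 1000 × √324.3265 ≈ 18,009.1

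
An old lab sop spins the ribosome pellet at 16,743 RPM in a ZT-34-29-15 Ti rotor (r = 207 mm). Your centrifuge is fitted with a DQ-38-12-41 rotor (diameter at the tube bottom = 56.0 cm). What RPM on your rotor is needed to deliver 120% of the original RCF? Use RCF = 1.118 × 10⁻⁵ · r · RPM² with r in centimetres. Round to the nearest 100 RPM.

15800 RPM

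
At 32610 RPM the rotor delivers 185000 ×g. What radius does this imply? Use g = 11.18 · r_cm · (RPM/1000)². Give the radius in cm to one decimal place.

185000 = 11.18 × r × (32.61)²
r = 185000 / (11.18 × 1063.4121) = 185000 / 11888.95 ≈ 15.561 cm

r ≈ 15.6 cm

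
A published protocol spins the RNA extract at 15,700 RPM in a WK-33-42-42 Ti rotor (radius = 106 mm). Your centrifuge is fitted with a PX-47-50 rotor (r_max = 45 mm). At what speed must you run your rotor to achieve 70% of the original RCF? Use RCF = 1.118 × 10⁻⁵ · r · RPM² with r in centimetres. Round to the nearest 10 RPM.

20160 RPM

Original rotor: r = 106 mm = 10.6 cm
RCF_original = 1.118 × 10⁻⁵ × 10.6 × (15700)² = 1.118 × 10⁻⁵ × 10.6 × 246,490,000 ≈ 29,211 × g
Target RCF = 0.7 × 29,211 ≈ 20,447.7 × g
Your rotor: r = 45 mm = 4.5 cm
20,447.7 = 1.118 × 10⁻⁵ × 4.5 × N²
N² = 20,447.7 / (5.031 × 10⁻⁵) = 406,434,109
N ≈ √406,434,109 ≈ 20,160.2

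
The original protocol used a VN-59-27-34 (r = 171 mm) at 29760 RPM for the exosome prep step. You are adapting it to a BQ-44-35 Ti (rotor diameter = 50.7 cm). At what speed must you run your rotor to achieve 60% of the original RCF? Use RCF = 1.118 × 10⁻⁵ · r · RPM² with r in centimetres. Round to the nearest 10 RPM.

Original rotor: r = 171 mm = 17.1 cm
RCF = 1.118 × 10⁻⁵ × r × N²
RCF_original = 1.118 × 10⁻⁵ × 17.1 × (29760)² = 1.118 × 10⁻⁵ × 17.1 × 885,657,600 ≈ 169,318.2 × g
Target RCF = 0.6 × 169,318.2 ≈ 101,590.9 × g
Your rotor: r = 50.7 / 2 = 25.35 cm
101,590.9 = 1.118 × 10⁻⁵ × 25.35 × N²
N² = 101,590.9 / (28.3413 × 10⁻⁵) = 358,455,328
N ≈ √358,455,328 ≈ 18,932.9

≈ 18930 RPM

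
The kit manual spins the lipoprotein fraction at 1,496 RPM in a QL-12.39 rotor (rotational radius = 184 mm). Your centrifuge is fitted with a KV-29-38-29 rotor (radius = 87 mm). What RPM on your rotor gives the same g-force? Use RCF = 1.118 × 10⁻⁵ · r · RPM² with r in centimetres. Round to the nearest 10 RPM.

≈ 2180 RPM

Original rotor: r = 184 mm = 18.4 cm
RCF = 1.118 × 10⁻⁵ × r × N²
RCF_original = 1.118 × 10⁻⁵ × 18.4 × (1496)² = 1.118 × 10⁻⁵ × 18.4 × 2,238,016 ≈ 460.4 × g
Your rotor: r = 87 mm = 8.7 cm
460.4 = 1.118 × 10⁻⁵ × 8.7 × N²
N² = 460.4 / (9.7266 × 10⁻⁵) = 4,733,411
N ≈ √4,733,411 ≈ 2,175.6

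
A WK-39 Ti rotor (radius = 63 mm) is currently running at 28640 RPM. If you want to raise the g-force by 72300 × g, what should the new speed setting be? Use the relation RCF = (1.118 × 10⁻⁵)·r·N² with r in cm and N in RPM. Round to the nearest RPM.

N₂ ≈ 42974 RPM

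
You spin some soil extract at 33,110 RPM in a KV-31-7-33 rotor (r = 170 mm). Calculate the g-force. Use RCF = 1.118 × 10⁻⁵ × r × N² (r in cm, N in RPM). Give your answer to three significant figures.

r = 170 mm = 17.0 cm
RCF = 1.118 × 10⁻⁵ × 17 × (33110)² = 1.118 × 10⁻⁵ × 17 × 1,096,272,100 ≈ 208,357.5 × g

≈ 208000 g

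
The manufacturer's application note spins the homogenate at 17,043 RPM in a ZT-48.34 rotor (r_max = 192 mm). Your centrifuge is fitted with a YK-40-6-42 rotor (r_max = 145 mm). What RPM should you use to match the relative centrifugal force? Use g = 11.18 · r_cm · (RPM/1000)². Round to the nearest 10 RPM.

Original rotor: r = 192 mm = 19.2 cm
RCF_original = 11.18 × 19.2 × (17.043)² = 11.18 × 19.2 × 290.463849 ≈ 62,349.8 × g
Your rotor: r = 145 mm = 14.5 cm
62,349.8 = 11.18 × 14.5 × (N/1000)²
(N/1000)² = 62,349.8 / 162.11 = 384.6142
N = 1000 × √384.6142 ≈ 19,611.6

≈ 19610 RPM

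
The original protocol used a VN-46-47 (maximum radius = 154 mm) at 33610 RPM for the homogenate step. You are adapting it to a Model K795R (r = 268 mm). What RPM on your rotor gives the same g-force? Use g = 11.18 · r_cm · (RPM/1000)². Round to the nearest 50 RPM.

Original rotor: r = 154 mm = 15.4 cm
RCF_original = 11.18 × 15.4 × (33.61)² = 11.18 × 15.4 × 1,129.6321 ≈ 194,491 × g
Your rotor: r = 268 mm = 26.8 cm
194,491 = 11.18 × 26.8 × (N/1000)²
(N/1000)² = 194,491 / 299.624 = 649.1169
N = 1000 × √649.1169 ≈ 25,477.8

≈ 25500 RPM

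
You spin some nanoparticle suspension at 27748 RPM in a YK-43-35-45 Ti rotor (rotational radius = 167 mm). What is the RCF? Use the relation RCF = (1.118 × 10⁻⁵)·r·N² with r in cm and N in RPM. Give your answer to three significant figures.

r = 167 mm = 16.7 cm
RCF = 1.118 × 10⁻⁵ × r × N²
RCF = 1.118 × 10⁻⁵ × 16.7 × (27748)² = 1.118 × 10⁻⁵ × 16.7 × 769,951,504 ≈ 143,754.6 × g

144000 × g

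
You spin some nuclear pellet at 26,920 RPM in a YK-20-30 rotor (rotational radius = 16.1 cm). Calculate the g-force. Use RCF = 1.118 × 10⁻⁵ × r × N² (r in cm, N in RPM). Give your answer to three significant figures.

RCF = 1.118 × 10⁻⁵ × 16.1 × (26920)² = 1.118 × 10⁻⁵ × 16.1 × 724,686,400 ≈ 130,442.1 × g

130000 ×g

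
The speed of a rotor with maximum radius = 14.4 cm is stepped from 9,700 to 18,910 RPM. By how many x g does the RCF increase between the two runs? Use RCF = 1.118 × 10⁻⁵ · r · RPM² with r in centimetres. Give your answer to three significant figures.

≈ 42400 x g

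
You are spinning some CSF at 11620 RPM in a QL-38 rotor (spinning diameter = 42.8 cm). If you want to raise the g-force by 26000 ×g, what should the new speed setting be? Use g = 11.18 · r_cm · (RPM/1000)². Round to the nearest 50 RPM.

r = 42.8 / 2 = 21.4 cm
Current RCF = 11.18 × 21.4 × (11.62)² = 11.18 × 21.4 × 135.0244 ≈ 32,304.9 × g
Target RCF = 32,304.9 + 26,000 = 58,304.9 × g
(N/1000)² = 58,304.9 / 239.252 = 243.6966
N = 1000 × √243.6966 ≈ 15,610.8

≈ 15600 RPM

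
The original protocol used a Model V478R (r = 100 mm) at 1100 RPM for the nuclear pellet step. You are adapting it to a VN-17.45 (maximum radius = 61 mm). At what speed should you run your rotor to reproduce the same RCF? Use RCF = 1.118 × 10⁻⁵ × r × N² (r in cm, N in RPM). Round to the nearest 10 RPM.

Original rotor: r = 100 mm = 10.0 cm
RCF_original = 1.118 × 10⁻⁵ × 10 × (1100)² = 1.118 × 10⁻⁵ × 10 × 1,210,000 ≈ 135.3 × g
Your rotor: r = 61 mm = 6.1 cm
135.3 = 1.118 × 10⁻⁵ × 6.1 × N²
N² = 135.3 / (6.8198 × 10⁻⁵) = 1,983,929
N ≈ √1,983,929 ≈ 1,408.5

1410 RPM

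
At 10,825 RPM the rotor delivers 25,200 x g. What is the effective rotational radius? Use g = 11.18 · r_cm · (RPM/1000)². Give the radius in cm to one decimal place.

RCF = 11.18 × r × (N/1000)²
25200 = 11.18 × r × (10.825)²
r = 25200 / (11.18 × 117.180625) = 25200 / 1310.079 ≈ 19.235 cm

r ≈ 19.2 cm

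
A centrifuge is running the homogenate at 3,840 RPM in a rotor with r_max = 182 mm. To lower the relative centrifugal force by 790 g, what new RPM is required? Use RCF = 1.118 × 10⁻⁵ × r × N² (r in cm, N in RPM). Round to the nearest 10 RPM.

≈ 3300 RPM

r = 182 mm = 18.2 cm
Current RCF = 1.118 × 10⁻⁵ × 18.2 × (3840)² = 1.118 × 10⁻⁵ × 18.2 × 14,745,600 ≈ 3,000.4 × g
Target RCF = 3,000.4 − 790 = 2,210.4 × g
N² = 2,210.4 / (20.3476 × 10⁻⁵) = 10,863,198
N ≈ √10,863,198 ≈ 3,295.9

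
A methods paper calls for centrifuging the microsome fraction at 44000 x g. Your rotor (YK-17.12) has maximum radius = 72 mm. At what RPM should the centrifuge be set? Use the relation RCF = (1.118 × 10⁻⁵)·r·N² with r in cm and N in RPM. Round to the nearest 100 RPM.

r = 72 mm = 7.2 cm
44,000 = 1.118 × 10⁻⁵ × 7.2 × N²
N² = 44,000 / (8.0496 × 10⁻⁵) = 546,611,012
N ≈ √546,611,012 ≈ 23,379.7

N ≈ 23400 RPM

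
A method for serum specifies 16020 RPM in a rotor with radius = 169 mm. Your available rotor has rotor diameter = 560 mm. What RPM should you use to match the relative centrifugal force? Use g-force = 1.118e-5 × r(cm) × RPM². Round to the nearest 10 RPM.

12450 RPM

Original rotor: r = 169 mm = 16.9 cm
RCF_original = 1.118 × 10⁻⁵ × 16.9 × (16020)² = 1.118 × 10⁻⁵ × 16.9 × 256,640,400 ≈ 48,490.2 × g
Your rotor: r = 560 mm / 2 = 280 mm = 28 cm
48,490.2 = 1.118 × 10⁻⁵ × 28 × N²
N² = 48,490.2 / (31.304 × 10⁻⁵) = 154,900,971
N ≈ √154,900,971 ≈ 12,445.9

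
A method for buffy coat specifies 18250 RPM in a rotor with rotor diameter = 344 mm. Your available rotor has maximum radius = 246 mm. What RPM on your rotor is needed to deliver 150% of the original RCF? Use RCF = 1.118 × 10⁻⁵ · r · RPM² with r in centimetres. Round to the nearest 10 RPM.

18690 RPM

Original rotor: r = 344 mm / 2 = 172 mm = 17.2 cm
RCF_original = 1.118 × 10⁻⁵ × 17.2 × (18250)² = 1.118 × 10⁻⁵ × 17.2 × 333,062,500 ≈ 64,046.6 × g
Target RCF = 1.5 × 64,046.6 ≈ 96,069.9 × g
Your rotor: r = 246 mm = 24.6 cm
96,069.9 = 1.118 × 10⁻⁵ × 24.6 × N²
N² = 96,069.9 / (27.5028 × 10⁻⁵) = 349,309,525
N ≈ √349,309,525 ≈ 18,689.8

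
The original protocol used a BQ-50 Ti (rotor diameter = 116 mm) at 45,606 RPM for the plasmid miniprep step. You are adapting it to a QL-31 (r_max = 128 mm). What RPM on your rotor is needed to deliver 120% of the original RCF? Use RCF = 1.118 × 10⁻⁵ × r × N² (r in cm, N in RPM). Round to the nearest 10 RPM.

≈ 33630 RPM

Original rotor: r = 116 mm / 2 = 58 mm = 5.8 cm
RCF_original = 1.118 × 10⁻⁵ × 5.8 × (45606)² = 1.118 × 10⁻⁵ × 5.8 × 2,079,907,236 ≈ 134,869.5 × g
Target RCF = 1.2 × 134,869.5 ≈ 161,843.4 × g
Your rotor: r = 128 mm = 12.8 cm
161,843.4 = 1.118 × 10⁻⁵ × 12.8 × N²
N² = 161,843.4 / (14.3104 × 10⁻⁵) = 1,130,949,519
N ≈ √1,130,949,519 ≈ 33,629.6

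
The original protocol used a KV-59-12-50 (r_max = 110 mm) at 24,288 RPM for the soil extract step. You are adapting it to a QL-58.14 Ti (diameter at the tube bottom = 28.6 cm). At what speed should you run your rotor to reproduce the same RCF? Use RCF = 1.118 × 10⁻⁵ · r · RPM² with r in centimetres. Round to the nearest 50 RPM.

21300 RPM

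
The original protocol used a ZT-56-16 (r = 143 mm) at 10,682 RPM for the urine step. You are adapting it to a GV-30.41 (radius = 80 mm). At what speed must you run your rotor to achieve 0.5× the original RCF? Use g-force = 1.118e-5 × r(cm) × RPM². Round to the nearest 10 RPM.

≈ 10100 RPM

Original rotor: r = 143 mm = 14.3 cm
RCF = 1.118 × 10⁻⁵ × r × N²
RCF_original = 1.118 × 10⁻⁵ × 14.3 × (10682)² = 1.118 × 10⁻⁵ × 14.3 × 114,105,124 ≈ 18,242.4 × g
Target RCF = 0.5 × 18,242.4 ≈ 9,121.2 × g
Your rotor: r = 80 mm = 8.0 cm
9,121.2 = 1.118 × 10⁻⁵ × 8 × N²
N² = 9,121.2 / (8.944 × 10⁻⁵) = 101,981,216
N ≈ √101,981,216 ≈ 10,098.6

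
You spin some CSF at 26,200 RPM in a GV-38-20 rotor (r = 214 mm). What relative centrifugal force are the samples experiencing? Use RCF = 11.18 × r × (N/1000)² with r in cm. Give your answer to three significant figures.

r = 214 mm = 21.4 cm
RCF = 11.18 × 21.4 × (26.2)² = 11.18 × 21.4 × 686.44 ≈ 164,232.1 × g

RCF ≈ 164000 g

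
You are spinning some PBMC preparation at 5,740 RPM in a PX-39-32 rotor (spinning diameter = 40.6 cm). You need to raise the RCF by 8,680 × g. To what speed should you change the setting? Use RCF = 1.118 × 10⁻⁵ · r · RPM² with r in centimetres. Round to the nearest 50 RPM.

r = 40.6 / 2 = 20.3 cm
Current RCF = 1.118 × 10⁻⁵ × 20.3 × (5740)² = 1.118 × 10⁻⁵ × 20.3 × 32,947,600 ≈ 7,477.6 × g
Target RCF = 7,477.6 + 8,680 = 16,157.6 × g
N² = 16,157.6 / (22.6954 × 10⁻⁵) = 71,193,281
N ≈ √71,193,281 ≈ 8,437.6

8450 RPM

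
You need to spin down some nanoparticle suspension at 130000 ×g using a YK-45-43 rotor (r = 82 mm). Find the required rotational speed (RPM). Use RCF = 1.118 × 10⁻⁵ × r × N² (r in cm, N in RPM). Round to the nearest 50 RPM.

≈ 37650 RPM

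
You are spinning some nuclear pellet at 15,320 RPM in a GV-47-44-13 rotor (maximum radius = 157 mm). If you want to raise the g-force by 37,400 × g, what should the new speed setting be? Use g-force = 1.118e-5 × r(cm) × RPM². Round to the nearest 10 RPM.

≈ 21160 RPM

r = 157 mm = 15.7 cm
Current RCF = 1.118 × 10⁻⁵ × 15.7 × (15320)² = 1.118 × 10⁻⁵ × 15.7 × 234,702,400 ≈ 41,196.4 × g
Target RCF = 41,196.4 + 37,400 = 78,596.4 × g
N² = 78,596.4 / (17.5526 × 10⁻⁵) = 447,776,398
N ≈ √447,776,398 ≈ 21,160.7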